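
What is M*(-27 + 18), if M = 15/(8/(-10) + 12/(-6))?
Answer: 675/14 ≈ 48.214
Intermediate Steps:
M = -75/14 (M = 15/(8*(-⅒) + 12*(-⅙)) = 15/(-⅘ - 2) = 15/(-14/5) = 15*(-5/14) = -75/14 ≈ -5.3571)
M*(-27 + 18) = -75*(-27 + 18)/14 = -75/14*(-9) = 675/14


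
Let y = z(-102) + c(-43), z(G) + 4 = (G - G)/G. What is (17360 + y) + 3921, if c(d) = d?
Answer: 21234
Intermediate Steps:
z(G) = -4 (z(G) = -4 + (G - G)/G = -4 + 0/G = -4 + 0 = -4)
y = -47 (y = -4 - 43 = -47)
(17360 + y) + 3921 = (17360 - 47) + 3921 = 17313 + 3921 = 21234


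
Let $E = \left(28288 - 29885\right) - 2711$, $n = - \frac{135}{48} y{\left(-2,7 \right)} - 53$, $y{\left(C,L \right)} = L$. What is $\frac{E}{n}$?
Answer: $\frac{68928}{1163} \approx 59.267$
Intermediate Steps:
$n = - \frac{1163}{16}$ ($n = - \frac{135}{48} \cdot 7 - 53 = \left(-135\right) \frac{1}{48} \cdot 7 - 53 = \left(- \frac{45}{16}\right) 7 - 53 = - \frac{315}{16} - 53 = - \frac{1163}{16} \approx -72.688$)
$E = -4308$ ($E = -1597 - 2711 = -4308$)
$\frac{E}{n} = - \frac{4308}{- \frac{1163}{16}} = \left(-4308\right) \left(- \frac{16}{1163}\right) = \frac{68928}{1163}$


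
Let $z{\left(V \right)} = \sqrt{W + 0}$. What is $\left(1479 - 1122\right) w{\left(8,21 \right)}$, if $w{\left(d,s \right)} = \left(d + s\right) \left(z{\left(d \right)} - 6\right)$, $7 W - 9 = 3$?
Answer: $-62118 + 2958 \sqrt{21} \approx -48563.0$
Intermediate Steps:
$W = \frac{12}{7}$ ($W = \frac{9}{7} + \frac{1}{7} \cdot 3 = \frac{9}{7} + \frac{3}{7} = \frac{12}{7} \approx 1.7143$)
$z{\left(V \right)} = \frac{2 \sqrt{21}}{7}$ ($z{\left(V \right)} = \sqrt{\frac{12}{7} + 0} = \sqrt{\frac{12}{7}} = \frac{2 \sqrt{21}}{7}$)
$w{\left(d,s \right)} = \left(-6 + \frac{2 \sqrt{21}}{7}\right) \left(d + s\right)$ ($w{\left(d,s \right)} = \left(d + s\right) \left(\frac{2 \sqrt{21}}{7} - 6\right) = \left(d + s\right) \left(-6 + \frac{2 \sqrt{21}}{7}\right) = \left(-6 + \frac{2 \sqrt{21}}{7}\right) \left(d + s\right)$)
$\left(1479 - 1122\right) w{\left(8,21 \right)} = \left(1479 - 1122\right) \left(\left(-6\right) 8 - 126 + \frac{2}{7} \cdot 8 \sqrt{21} + \frac{2}{7} \cdot 21 \sqrt{21}\right) = 357 \left(-48 - 126 + \frac{16 \sqrt{21}}{7} + 6 \sqrt{21}\right) = 357 \left(-174 + \frac{58 \sqrt{21}}{7}\right) = -62118 + 2958 \sqrt{21}$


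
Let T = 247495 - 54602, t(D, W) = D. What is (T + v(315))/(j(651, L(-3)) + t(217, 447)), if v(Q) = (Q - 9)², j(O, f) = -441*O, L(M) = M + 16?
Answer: -286529/286874 ≈ -0.99880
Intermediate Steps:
L(M) = 16 + M
v(Q) = (-9 + Q)²
T = 192893
(T + v(315))/(j(651, L(-3)) + t(217, 447)) = (192893 + (-9 + 315)²)/(-441*651 + 217) = (192893 + 306²)/(-287091 + 217) = (192893 + 93636)/(-286874) = 286529*(-1/286874) = -286529/286874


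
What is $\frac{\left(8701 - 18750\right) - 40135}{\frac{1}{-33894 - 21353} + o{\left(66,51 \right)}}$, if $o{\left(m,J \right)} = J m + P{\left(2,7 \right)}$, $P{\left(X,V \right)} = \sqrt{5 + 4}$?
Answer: $- \frac{1386257724}{93063571} \approx -14.896$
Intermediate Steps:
$P{\left(X,V \right)} = 3$ ($P{\left(X,V \right)} = \sqrt{9} = 3$)
$o{\left(m,J \right)} = 3 + J m$ ($o{\left(m,J \right)} = J m + 3 = 3 + J m$)
$\frac{\left(8701 - 18750\right) - 40135}{\frac{1}{-33894 - 21353} + o{\left(66,51 \right)}} = \frac{\left(8701 - 18750\right) - 40135}{\frac{1}{-33894 - 21353} + \left(3 + 51 \cdot 66\right)} = \frac{\left(8701 - 18750\right) - 40135}{\frac{1}{-55247} + \left(3 + 3366\right)} = \frac{-10049 - 40135}{- \frac{1}{55247} + 3369} = - \frac{50184}{\frac{186127142}{55247}} = \left(-50184\right) \frac{55247}{186127142} = - \frac{1386257724}{93063571}$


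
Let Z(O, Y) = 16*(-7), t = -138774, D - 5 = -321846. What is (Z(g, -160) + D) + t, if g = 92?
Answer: -460727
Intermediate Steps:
D = -321841 (D = 5 - 321846 = -321841)
Z(O, Y) = -112
(Z(g, -160) + D) + t = (-112 - 321841) - 138774 = -321953 - 138774 = -460727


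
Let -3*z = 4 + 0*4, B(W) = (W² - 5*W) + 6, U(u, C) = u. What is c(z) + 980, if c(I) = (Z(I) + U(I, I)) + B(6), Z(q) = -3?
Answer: 2963/3 ≈ 987.67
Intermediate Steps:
B(W) = 6 + W² - 5*W
z = -4/3 (z = -(4 + 0*4)/3 = -(4 + 0)/3 = -⅓*4 = -4/3 ≈ -1.3333)
c(I) = 9 + I (c(I) = (-3 + I) + (6 + 6² - 5*6) = (-3 + I) + (6 + 36 - 30) = (-3 + I) + 12 = 9 + I)
c(z) + 980 = (9 - 4/3) + 980 = 23/3 + 980 = 2963/3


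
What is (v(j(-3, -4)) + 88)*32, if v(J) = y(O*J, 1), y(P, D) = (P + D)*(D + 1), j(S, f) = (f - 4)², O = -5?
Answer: -17600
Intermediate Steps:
j(S, f) = (-4 + f)²
y(P, D) = (1 + D)*(D + P) (y(P, D) = (D + P)*(1 + D) = (1 + D)*(D + P))
v(J) = 2 - 10*J (v(J) = 1 - 5*J + 1² + 1*(-5*J) = 1 - 5*J + 1 - 5*J = 2 - 10*J)
(v(j(-3, -4)) + 88)*32 = ((2 - 10*(-4 - 4)²) + 88)*32 = ((2 - 10*(-8)²) + 88)*32 = ((2 - 10*64) + 88)*32 = ((2 - 640) + 88)*32 = (-638 + 88)*32 = -550*32 = -17600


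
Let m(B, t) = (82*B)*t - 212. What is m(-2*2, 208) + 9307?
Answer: -59129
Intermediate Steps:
m(B, t) = -212 + 82*B*t (m(B, t) = 82*B*t - 212 = -212 + 82*B*t)
m(-2*2, 208) + 9307 = (-212 + 82*(-2*2)*208) + 9307 = (-212 + 82*(-4)*208) + 9307 = (-212 - 68224) + 9307 = -68436 + 9307 = -59129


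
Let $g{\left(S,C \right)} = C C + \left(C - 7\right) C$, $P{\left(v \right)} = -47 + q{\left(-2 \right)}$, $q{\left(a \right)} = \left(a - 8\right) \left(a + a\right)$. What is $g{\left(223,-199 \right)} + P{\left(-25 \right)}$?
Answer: $80588$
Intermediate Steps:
$q{\left(a \right)} = 2 a \left(-8 + a\right)$ ($q{\left(a \right)} = \left(-8 + a\right) 2 a = 2 a \left(-8 + a\right)$)
$P{\left(v \right)} = -7$ ($P{\left(v \right)} = -47 + 2 \left(-2\right) \left(-8 - 2\right) = -47 + 2 \left(-2\right) \left(-10\right) = -47 + 40 = -7$)
$g{\left(S,C \right)} = C^{2} + C \left(-7 + C\right)$ ($g{\left(S,C \right)} = C^{2} + \left(-7 + C\right) C = C^{2} + C \left(-7 + C\right)$)
$g{\left(223,-199 \right)} + P{\left(-25 \right)} = - 199 \left(-7 + 2 \left(-199\right)\right) - 7 = - 199 \left(-7 - 398\right) - 7 = \left(-199\right) \left(-405\right) - 7 = 80595 - 7 = 80588$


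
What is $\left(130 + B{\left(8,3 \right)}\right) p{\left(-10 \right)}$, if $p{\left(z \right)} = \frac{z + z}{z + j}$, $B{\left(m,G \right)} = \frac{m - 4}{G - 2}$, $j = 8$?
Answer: $1340$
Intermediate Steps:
$B{\left(m,G \right)} = \frac{-4 + m}{-2 + G}$
$p{\left(z \right)} = \frac{2 z}{8 + z}$ ($p{\left(z \right)} = \frac{z + z}{z + 8} = \frac{2 z}{8 + z}$)
$\left(130 + B{\left(8,3 \right)}\right) p{\left(-10 \right)} = \left(130 + \frac{-4 + 8}{-2 + 3}\right) 2 \left(-10\right) \frac{1}{8 - 10} = \left(130 + 1^{-1} \cdot 4\right) 2 \left(-10\right) \frac{1}{-2} = \left(130 + 1 \cdot 4\right) 2 \left(-10\right) \left(- \frac{1}{2}\right) = \left(130 + 4\right) 10 = 134 \cdot 10 = 1340$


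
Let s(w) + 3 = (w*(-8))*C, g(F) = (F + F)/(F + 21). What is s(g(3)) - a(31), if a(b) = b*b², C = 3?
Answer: -29800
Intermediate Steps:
g(F) = 2*F/(21 + F) (g(F) = (2*F)/(21 + F) = 2*F/(21 + F))
a(b) = b³
s(w) = -3 - 24*w (s(w) = -3 + (w*(-8))*3 = -3 - 8*w*3 = -3 - 24*w)
s(g(3)) - a(31) = (-3 - 48*3/(21 + 3)) - 1*31³ = (-3 - 48*3/24) - 1*29791 = (-3 - 48*3/24) - 29791 = (-3 - 24*¼) - 29791 = (-3 - 6) - 29791 = -9 - 29791 = -29800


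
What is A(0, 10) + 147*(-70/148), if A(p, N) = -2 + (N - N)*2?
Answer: -5293/74 ≈ -71.527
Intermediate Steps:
A(p, N) = -2 (A(p, N) = -2 + 0*2 = -2 + 0 = -2)
A(0, 10) + 147*(-70/148) = -2 + 147*(-70/148) = -2 + 147*(-70*1/148) = -2 + 147*(-35/74) = -2 - 5145/74 = -5293/74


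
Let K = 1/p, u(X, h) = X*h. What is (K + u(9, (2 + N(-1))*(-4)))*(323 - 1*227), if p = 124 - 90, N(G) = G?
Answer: -58704/17 ≈ -3453.2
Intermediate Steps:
p = 34
K = 1/34 ≈ 0.029412
(K + u(9, (2 + N(-1))*(-4)))*(323 - 1*227) = (1/34 + 9*((2 - 1)*(-4)))*(323 - 1*227) = (1/34 + 9*(1*(-4)))*(323 - 227) = (1/34 + 9*(-4))*96 = (1/34 - 36)*96 = -1223/34*96 = -58704/17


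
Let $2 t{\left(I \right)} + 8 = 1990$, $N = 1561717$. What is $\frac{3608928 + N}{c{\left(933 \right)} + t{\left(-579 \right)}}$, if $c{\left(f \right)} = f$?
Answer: $\frac{5170645}{1924} \approx 2687.4$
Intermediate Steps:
$t{\left(I \right)} = 991$ ($t{\left(I \right)} = -4 + \frac{1}{2} \cdot 1990 = -4 + 995 = 991$)
$\frac{3608928 + N}{c{\left(933 \right)} + t{\left(-579 \right)}} = \frac{3608928 + 1561717}{933 + 991} = \frac{5170645}{1924}$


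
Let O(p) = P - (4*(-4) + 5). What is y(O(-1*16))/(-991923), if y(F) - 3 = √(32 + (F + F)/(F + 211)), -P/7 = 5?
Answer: -1/330641 - 4*√69377/185489601 ≈ -8.7044e-6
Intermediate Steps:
P = -35 (P = -7*5 = -35)
O(p) = -24 (O(p) = -35 - (4*(-4) + 5) = -35 - (-16 + 5) = -35 - 1*(-11) = -35 + 11 = -24)
y(F) = 3 + √(32 + 2*F/(211 + F)) (y(F) = 3 + √(32 + (F + F)/(F + 211)) = 3 + √(32 + (2*F)/(211 + F)) = 3 + √(32 + 2*F/(211 + F)))
y(O(-1*16))/(-991923) = (3 + √2*√((3376 + 17*(-24))/(211 - 24)))/(-991923) = (3 + √2*√((3376 - 408)/187))*(-1/991923) = (3 + √2*√((1/187)*2968))*(-1/991923) = (3 + √2*√(2968/187))*(-1/991923) = (3 + √2*(2*√138754/187))*(-1/991923) = (3 + 4*√69377/187)*(-1/991923) = -1/330641 - 4*√69377/185489601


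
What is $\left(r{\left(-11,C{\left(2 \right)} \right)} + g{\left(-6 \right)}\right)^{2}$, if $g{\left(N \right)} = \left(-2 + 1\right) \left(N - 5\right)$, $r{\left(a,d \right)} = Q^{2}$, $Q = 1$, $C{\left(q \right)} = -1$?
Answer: $144$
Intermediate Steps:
$r{\left(a,d \right)} = 1$ ($r{\left(a,d \right)} = 1^{2} = 1$)
$g{\left(N \right)} = 5 - N$ ($g{\left(N \right)} = - (-5 + N) = 5 - N$)
$\left(r{\left(-11,C{\left(2 \right)} \right)} + g{\left(-6 \right)}\right)^{2} = \left(1 + \left(5 - -6\right)\right)^{2} = \left(1 + \left(5 + 6\right)\right)^{2} = \left(1 + 11\right)^{2} = 12^{2} = 144$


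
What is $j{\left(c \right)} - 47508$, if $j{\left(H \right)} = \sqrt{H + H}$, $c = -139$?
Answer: $-47508 + i \sqrt{278} \approx -47508.0 + 16.673 i$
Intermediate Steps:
$j{\left(H \right)} = \sqrt{2} \sqrt{H}$ ($j{\left(H \right)} = \sqrt{2 H} = \sqrt{2} \sqrt{H}$)
$j{\left(c \right)} - 47508 = \sqrt{2} \sqrt{-139} - 47508 = \sqrt{2} i \sqrt{139} - 47508 = i \sqrt{278} - 47508 = -47508 + i \sqrt{278}$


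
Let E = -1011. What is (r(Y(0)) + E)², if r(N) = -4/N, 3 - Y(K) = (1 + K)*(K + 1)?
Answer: 1026169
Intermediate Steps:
Y(K) = 3 - (1 + K)² (Y(K) = 3 - (1 + K)*(K + 1) = 3 - (1 + K)*(1 + K) = 3 - (1 + K)²)
(r(Y(0)) + E)² = (-4/(3 - (1 + 0)²) - 1011)² = (-4/(3 - 1*1²) - 1011)² = (-4/(3 - 1*1) - 1011)² = (-4/(3 - 1) - 1011)² = (-4/2 - 1011)² = (-4*½ - 1011)² = (-2 - 1011)² = (-1013)² = 1026169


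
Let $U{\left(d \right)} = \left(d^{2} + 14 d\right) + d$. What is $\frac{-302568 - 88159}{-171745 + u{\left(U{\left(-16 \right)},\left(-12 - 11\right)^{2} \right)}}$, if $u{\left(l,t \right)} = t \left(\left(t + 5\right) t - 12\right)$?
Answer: $- \frac{390727}{149257001} \approx -0.0026178$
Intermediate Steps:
$U{\left(d \right)} = d^{2} + 15 d$
$u{\left(l,t \right)} = t \left(-12 + t \left(5 + t\right)\right)$ ($u{\left(l,t \right)} = t \left(\left(5 + t\right) t - 12\right) = t \left(t \left(5 + t\right) - 12\right) = t \left(-12 + t \left(5 + t\right)\right)$)
$\frac{-302568 - 88159}{-171745 + u{\left(U{\left(-16 \right)},\left(-12 - 11\right)^{2} \right)}} = \frac{-302568 - 88159}{-171745 + \left(-12 - 11\right)^{2} \left(-12 + \left(\left(-12 - 11\right)^{2}\right)^{2} + 5 \left(-12 - 11\right)^{2}\right)} = - \frac{390727}{-171745 + \left(-23\right)^{2} \left(-12 + \left(\left(-23\right)^{2}\right)^{2} + 5 \left(-23\right)^{2}\right)} = - \frac{390727}{-171745 + 529 \left(-12 + 529^{2} + 5 \cdot 529\right)} = - \frac{390727}{-171745 + 529 \left(-12 + 279841 + 2645\right)} = - \frac{390727}{-171745 + 529 \cdot 282474} = - \frac{390727}{-171745 + 149428746} = - \frac{390727}{149257001}$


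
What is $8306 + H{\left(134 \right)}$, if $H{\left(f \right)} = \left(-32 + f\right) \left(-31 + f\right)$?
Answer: $18812$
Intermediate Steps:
$8306 + H{\left(134 \right)} = 8306 + \left(992 + 134^{2} - 8442\right) = 8306 + \left(992 + 17956 - 8442\right) = 8306 + 10506 = 18812$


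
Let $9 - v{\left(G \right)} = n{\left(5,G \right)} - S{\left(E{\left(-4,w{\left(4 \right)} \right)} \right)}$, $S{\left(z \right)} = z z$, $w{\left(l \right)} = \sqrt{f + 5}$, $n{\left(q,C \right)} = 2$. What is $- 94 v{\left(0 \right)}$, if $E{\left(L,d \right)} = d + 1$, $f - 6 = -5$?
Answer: $-1316 - 188 \sqrt{6} \approx -1776.5$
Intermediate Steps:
$f = 1$ ($f = 6 - 5 = 1$)
$w{\left(l \right)} = \sqrt{6}$ ($w{\left(l \right)} = \sqrt{1 + 5} = \sqrt{6}$)
$E{\left(L,d \right)} = 1 + d$
$S{\left(z \right)} = z^{2}$
$v{\left(G \right)} = 7 + \left(1 + \sqrt{6}\right)^{2}$ ($v{\left(G \right)} = 9 - \left(2 - \left(1 + \sqrt{6}\right)^{2}\right) = 7 + \left(1 + \sqrt{6}\right)^{2}$)
$- 94 v{\left(0 \right)} = - 94 \left(14 + 2 \sqrt{6}\right) = -1316 - 188 \sqrt{6}$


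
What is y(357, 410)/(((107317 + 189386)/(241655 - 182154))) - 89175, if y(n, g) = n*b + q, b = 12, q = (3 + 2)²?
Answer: -26202100216/296703 ≈ -88311.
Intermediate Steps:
q = 25 (q = 5² = 25)
y(n, g) = 25 + 12*n (y(n, g) = n*12 + 25 = 12*n + 25 = 25 + 12*n)
y(357, 410)/(((107317 + 189386)/(241655 - 182154))) - 89175 = (25 + 12*357)/(((107317 + 189386)/(241655 - 182154))) - 89175 = (25 + 4284)/((296703/59501)) - 89175 = 4309/((296703*(1/59501))) - 89175 = 4309/(296703/59501) - 89175 = 4309*(59501/296703) - 89175 = 256389809/296703 - 89175 = -26202100216/296703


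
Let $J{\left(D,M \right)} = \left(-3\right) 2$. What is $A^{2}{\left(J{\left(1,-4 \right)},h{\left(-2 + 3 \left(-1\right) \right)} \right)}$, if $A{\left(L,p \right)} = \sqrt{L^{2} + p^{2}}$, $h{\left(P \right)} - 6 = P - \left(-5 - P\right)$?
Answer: $37$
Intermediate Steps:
$J{\left(D,M \right)} = -6$
$h{\left(P \right)} = 11 + 2 P$ ($h{\left(P \right)} = 6 + \left(P - \left(-5 - P\right)\right) = 6 + \left(P + \left(5 + P\right)\right) = 6 + \left(5 + 2 P\right) = 11 + 2 P$)
$A^{2}{\left(J{\left(1,-4 \right)},h{\left(-2 + 3 \left(-1\right) \right)} \right)} = \left(\sqrt{\left(-6\right)^{2} + \left(11 + 2 \left(-2 + 3 \left(-1\right)\right)\right)^{2}}\right)^{2} = \left(\sqrt{36 + \left(11 + 2 \left(-2 - 3\right)\right)^{2}}\right)^{2} = \left(\sqrt{36 + \left(11 + 2 \left(-5\right)\right)^{2}}\right)^{2} = \left(\sqrt{36 + \left(11 - 10\right)^{2}}\right)^{2} = \left(\sqrt{36 + 1^{2}}\right)^{2} = \left(\sqrt{36 + 1}\right)^{2} = \left(\sqrt{37}\right)^{2} = 37$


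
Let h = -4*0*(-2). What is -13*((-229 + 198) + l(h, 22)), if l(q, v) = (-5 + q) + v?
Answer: 182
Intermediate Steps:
h = 0 (h = 0*(-2) = 0)
l(q, v) = -5 + q + v
-13*((-229 + 198) + l(h, 22)) = -13*((-229 + 198) + (-5 + 0 + 22)) = -13*(-31 + 17) = -13*(-14) = 182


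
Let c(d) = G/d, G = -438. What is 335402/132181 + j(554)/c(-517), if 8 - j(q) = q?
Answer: -6194235161/9649213 ≈ -641.94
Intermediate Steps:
j(q) = 8 - q
c(d) = -438/d
335402/132181 + j(554)/c(-517) = 335402/132181 + (8 - 1*554)/((-438/(-517))) = 335402*(1/132181) + (8 - 554)/((-438*(-1/517))) = 335402/132181 - 546/438/517 = 335402/132181 - 546*517/438 = 335402/132181 - 47047/73 = -6194235161/9649213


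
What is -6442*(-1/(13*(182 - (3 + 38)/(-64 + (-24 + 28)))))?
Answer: 386520/142493 ≈ 2.7126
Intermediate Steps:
-6442*(-1/(13*(182 - (3 + 38)/(-64 + (-24 + 28))))) = -6442*(-1/(13*(182 - 41/(-64 + 4)))) = -6442*(-1/(13*(182 - 41/(-60)))) = -6442*(-1/(13*(182 - 41*(-1)/60))) = -6442*(-1/(13*(182 - 1*(-41/60)))) = -6442*(-1/(13*(182 + 41/60))) = -6442/((10961/60)*(-13)) = -6442/(-142493/60) = -6442*(-60/142493) = 386520/142493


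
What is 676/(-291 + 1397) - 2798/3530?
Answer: -177077/976045 ≈ -0.18142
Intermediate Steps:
676/(-291 + 1397) - 2798/3530 = 676/1106 - 2798*1/3530 = 676*(1/1106) - 1399/1765 = 338/553 - 1399/1765 = -177077/976045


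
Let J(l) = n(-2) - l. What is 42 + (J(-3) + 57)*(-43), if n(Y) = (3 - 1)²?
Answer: -2710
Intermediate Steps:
n(Y) = 4 (n(Y) = 2² = 4)
J(l) = 4 - l
42 + (J(-3) + 57)*(-43) = 42 + ((4 - 1*(-3)) + 57)*(-43) = 42 + ((4 + 3) + 57)*(-43) = 42 + (7 + 57)*(-43) = 42 + 64*(-43) = 42 - 2752 = -2710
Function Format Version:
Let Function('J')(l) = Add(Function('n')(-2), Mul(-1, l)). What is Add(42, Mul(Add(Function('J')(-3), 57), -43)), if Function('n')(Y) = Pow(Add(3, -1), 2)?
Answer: -2710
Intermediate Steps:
Function('n')(Y) = 4 (Function('n')(Y) = Pow(2, 2) = 4)
Function('J')(l) = Add(4, Mul(-1, l))
Add(42, Mul(Add(Function('J')(-3), 57), -43)) = Add(42, Mul(Add(Add(4, Mul(-1, -3)), 57), -43)) = Add(42, Mul(Add(Add(4, 3), 57), -43)) = Add(42, Mul(Add(7, 57), -43)) = Add(42, Mul(64, -43)) = Add(42, -2752) = -2710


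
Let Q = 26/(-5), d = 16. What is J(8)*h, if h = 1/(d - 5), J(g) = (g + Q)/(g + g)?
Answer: 7/440 ≈ 0.015909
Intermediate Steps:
Q = -26/5 (Q = 26*(-1/5) = -26/5 ≈ -5.2000)
J(g) = (-26/5 + g)/(2*g) (J(g) = (g - 26/5)/(g + g) = (-26/5 + g)/((2*g)) = (-26/5 + g)*(1/(2*g)) = (-26/5 + g)/(2*g))
h = 1/11 (h = 1/(16 - 5) = 1/11 ≈ 0.090909)
J(8)*h = ((1/10)*(-26 + 5*8)/8)*(1/11) = ((1/10)*(1/8)*(-26 + 40))*(1/11) = ((1/10)*(1/8)*14)*(1/11) = (7/40)*(1/11) = 7/440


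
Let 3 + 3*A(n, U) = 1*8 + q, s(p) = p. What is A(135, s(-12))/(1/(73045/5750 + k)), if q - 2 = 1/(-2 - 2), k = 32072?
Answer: 332076681/4600 ≈ 72191.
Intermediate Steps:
q = 7/4 (q = 2 + 1/(-2 - 2) = 2 + 1/(-4) = 2 - ¼ = 7/4 ≈ 1.7500)
A(n, U) = 9/4 (A(n, U) = -1 + (1*8 + 7/4)/3 = -1 + (8 + 7/4)/3 = -1 + (⅓)*(39/4) = -1 + 13/4 = 9/4)
A(135, s(-12))/(1/(73045/5750 + k)) = 9/(4*(1/(73045/5750 + 32072))) = 9/(4*(1/(73045*(1/5750) + 32072))) = 9/(4*(1/(14609/1150 + 32072))) = 9/(4*(1/(36897409/1150))) = 9/(4*(1150/36897409)) = (9/4)*(36897409/1150) = 332076681/4600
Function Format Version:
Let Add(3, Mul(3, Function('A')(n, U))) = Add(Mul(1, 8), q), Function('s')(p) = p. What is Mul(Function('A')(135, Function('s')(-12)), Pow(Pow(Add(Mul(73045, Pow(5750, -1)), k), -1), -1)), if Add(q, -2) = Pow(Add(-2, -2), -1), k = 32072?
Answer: Rational(332076681, 4600) ≈ 72191.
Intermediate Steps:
q = Rational(7, 4) (q = Add(2, Pow(Add(-2, -2), -1)) = Add(2, Pow(-4, -1)) = Add(2, Rational(-1, 4)) = Rational(7, 4) ≈ 1.7500)
Function('A')(n, U) = Rational(9, 4) (Function('A')(n, U) = Add(-1, Mul(Rational(1, 3), Add(Mul(1, 8), Rational(7, 4)))) = Add(-1, Mul(Rational(1, 3), Add(8, Rational(7, 4)))) = Add(-1, Mul(Rational(1, 3), Rational(39, 4))) = Add(-1, Rational(13, 4)) = Rational(9, 4))
Mul(Function('A')(135, Function('s')(-12)), Pow(Pow(Add(Mul(73045, Pow(5750, -1)), k), -1), -1)) = Mul(Rational(9, 4), Pow(Pow(Add(Mul(73045, Pow(5750, -1)), 32072), -1), -1)) = Mul(Rational(9, 4), Pow(Pow(Add(Mul(73045, Rational(1, 5750)), 32072), -1), -1)) = Mul(Rational(9, 4), Pow(Pow(Add(Rational(14609, 1150), 32072), -1), -1)) = Mul(Rational(9, 4), Pow(Pow(Rational(36897409, 1150), -1), -1)) = Mul(Rational(9, 4), Pow(Rational(1150, 36897409), -1)) = Mul(Rational(9, 4), Rational(36897409, 1150)) = Rational(332076681, 4600)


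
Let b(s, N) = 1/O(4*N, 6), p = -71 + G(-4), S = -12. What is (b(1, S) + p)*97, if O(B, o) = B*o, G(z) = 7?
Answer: -1788001/288 ≈ -6208.3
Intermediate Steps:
p = -64 (p = -71 + 7 = -64)
b(s, N) = 1/(24*N) (b(s, N) = 1/((4*N)*6) = 1/(24*N))
(b(1, S) + p)*97 = ((1/24)/(-12) - 64)*97 = ((1/24)*(-1/12) - 64)*97 = (-1/288 - 64)*97 = -18433/288*97 = -1788001/288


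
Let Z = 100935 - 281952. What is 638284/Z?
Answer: -638284/181017 ≈ -3.5261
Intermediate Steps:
Z = -181017
638284/Z = 638284/(-181017) = 638284*(-1/181017) = -638284/181017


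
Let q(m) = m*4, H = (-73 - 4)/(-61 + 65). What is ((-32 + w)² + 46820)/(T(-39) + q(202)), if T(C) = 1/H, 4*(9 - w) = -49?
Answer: 57824613/995392 ≈ 58.092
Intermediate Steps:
w = 85/4 (w = 9 - ¼*(-49) = 9 + 49/4 = 85/4 ≈ 21.250)
H = -77/4 ≈ -19.250
T(C) = -4/77 (T(C) = 1/(-77/4) = -4/77)
q(m) = 4*m
((-32 + w)² + 46820)/(T(-39) + q(202)) = ((-32 + 85/4)² + 46820)/(-4/77 + 4*202) = ((-43/4)² + 46820)/(-4/77 + 808) = (1849/16 + 46820)/(62212/77) = (750969/16)*(77/62212) = 57824613/995392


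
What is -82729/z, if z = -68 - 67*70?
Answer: 82729/4758 ≈ 17.387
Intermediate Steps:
z = -4758 (z = -68 - 4690 = -4758)
-82729/z = -82729/(-4758) = -82729*(-1/4758) = 82729/4758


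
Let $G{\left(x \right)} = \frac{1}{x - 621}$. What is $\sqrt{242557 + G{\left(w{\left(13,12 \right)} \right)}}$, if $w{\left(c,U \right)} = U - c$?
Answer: $\frac{\sqrt{93841421766}}{622} \approx 492.5$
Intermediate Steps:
$G{\left(x \right)} = \frac{1}{-621 + x}$
$\sqrt{242557 + G{\left(w{\left(13,12 \right)} \right)}} = \sqrt{242557 + \frac{1}{-621 + \left(12 - 13\right)}} = \sqrt{242557 + \frac{1}{-621 - 1}} = \sqrt{242557 + \frac{1}{-622}} = \sqrt{242557 - \frac{1}{622}} = \sqrt{\frac{150870453}{622}} = \frac{\sqrt{93841421766}}{622}$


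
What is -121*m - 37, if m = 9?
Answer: -1126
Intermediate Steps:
-121*m - 37 = -121*9 - 37 = -1089 - 37 = -1126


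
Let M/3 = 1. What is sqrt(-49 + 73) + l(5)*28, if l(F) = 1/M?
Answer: 28/3 + 2*sqrt(6) ≈ 14.232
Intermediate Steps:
M = 3 (M = 3*1 = 3)
l(F) = 1/3
sqrt(-49 + 73) + l(5)*28 = sqrt(-49 + 73) + (1/3)*28 = sqrt(24) + 28/3 = 2*sqrt(6) + 28/3 = 28/3 + 2*sqrt(6)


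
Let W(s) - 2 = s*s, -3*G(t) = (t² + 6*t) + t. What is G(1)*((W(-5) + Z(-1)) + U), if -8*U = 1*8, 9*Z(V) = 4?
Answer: -1904/27 ≈ -70.519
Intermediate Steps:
G(t) = -7*t/3 - t²/3 (G(t) = -((t² + 6*t) + t)/3 = -(t² + 7*t)/3 = -7*t/3 - t²/3)
Z(V) = 4/9 (Z(V) = (⅑)*4 = 4/9)
W(s) = 2 + s² (W(s) = 2 + s*s = 2 + s²)
U = -1 (U = -8/8 = -⅛*8 = -1)
G(1)*((W(-5) + Z(-1)) + U) = (-⅓*1*(7 + 1))*(((2 + (-5)²) + 4/9) - 1) = (-⅓*1*8)*(((2 + 25) + 4/9) - 1) = -8*((27 + 4/9) - 1)/3 = -8*(247/9 - 1)/3 = -8/3*238/9 = -1904/27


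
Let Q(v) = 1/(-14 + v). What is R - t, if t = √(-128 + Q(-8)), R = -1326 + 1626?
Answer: 300 - 3*I*√6886/22 ≈ 300.0 - 11.316*I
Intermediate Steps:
R = 300
t = 3*I*√6886/22 (t = √(-128 + 1/(-14 - 8)) = √(-128 + 1/(-22)) = √(-128 - 1/22) = √(-2817/22) = 3*I*√6886/22 ≈ 11.316*I)
R - t = 300 - 3*I*√6886/22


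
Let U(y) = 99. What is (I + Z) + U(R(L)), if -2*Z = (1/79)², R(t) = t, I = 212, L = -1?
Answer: 3881901/12482 ≈ 311.00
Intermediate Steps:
Z = -1/12482 (Z = -(1/79)²/2 = -½*1/6241 = -1/12482 ≈ -8.0115e-5)
(I + Z) + U(R(L)) = (212 - 1/12482) + 99 = 2646183/12482 + 99 = 3881901/12482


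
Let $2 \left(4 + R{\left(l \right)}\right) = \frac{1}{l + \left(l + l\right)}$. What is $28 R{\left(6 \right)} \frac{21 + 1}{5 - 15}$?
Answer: $\frac{11011}{45} \approx 244.69$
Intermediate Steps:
$R{\left(l \right)} = -4 + \frac{1}{6 l}$ ($R{\left(l \right)} = -4 + \frac{1}{2 \left(l + \left(l + l\right)\right)} = -4 + \frac{1}{2 \left(l + 2 l\right)} = -4 + \frac{1}{2 \cdot 3 l} = -4 + \frac{\frac{1}{3} \frac{1}{l}}{2} = -4 + \frac{1}{6 l}$)
$28 R{\left(6 \right)} \frac{21 + 1}{5 - 15} = 28 \left(-4 + \frac{1}{6 \cdot 6}\right) \frac{21 + 1}{5 - 15} = 28 \left(-4 + \frac{1}{6} \cdot \frac{1}{6}\right) \frac{22}{-10} = 28 \left(-4 + \frac{1}{36}\right) 22 \left(- \frac{1}{10}\right) = 28 \left(- \frac{143}{36}\right) \left(- \frac{11}{5}\right) = \left(- \frac{1001}{9}\right) \left(- \frac{11}{5}\right) = \frac{11011}{45}$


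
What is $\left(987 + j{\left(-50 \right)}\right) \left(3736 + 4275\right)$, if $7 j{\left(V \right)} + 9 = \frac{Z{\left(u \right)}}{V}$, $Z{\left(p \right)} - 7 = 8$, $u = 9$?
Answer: $\frac{552734967}{70} \approx 7.8962 \cdot 10^{6}$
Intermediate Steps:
$Z{\left(p \right)} = 15$ ($Z{\left(p \right)} = 7 + 8 = 15$)
$j{\left(V \right)} = - \frac{9}{7} + \frac{15}{7 V}$ ($j{\left(V \right)} = - \frac{9}{7} + \frac{15 \frac{1}{V}}{7} = - \frac{9}{7} + \frac{15}{7 V}$)
$\left(987 + j{\left(-50 \right)}\right) \left(3736 + 4275\right) = \left(987 + \frac{3 \left(5 - -150\right)}{7 \left(-50\right)}\right) \left(3736 + 4275\right) = \left(987 + \frac{3}{7} \left(- \frac{1}{50}\right) \left(5 + 150\right)\right) 8011 = \left(987 + \frac{3}{7} \left(- \frac{1}{50}\right) 155\right) 8011 = \left(987 - \frac{93}{70}\right) 8011 = \frac{68997}{70} \cdot 8011 = \frac{552734967}{70}$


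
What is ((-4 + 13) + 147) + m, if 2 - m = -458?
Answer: 616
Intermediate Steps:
m = 460 (m = 2 - 1*(-458) = 2 + 458 = 460)
((-4 + 13) + 147) + m = ((-4 + 13) + 147) + 460 = (9 + 147) + 460 = 156 + 460 = 616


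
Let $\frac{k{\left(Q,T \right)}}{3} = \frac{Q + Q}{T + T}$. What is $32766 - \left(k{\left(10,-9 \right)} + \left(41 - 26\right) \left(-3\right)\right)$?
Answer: $\frac{98443}{3} \approx 32814.0$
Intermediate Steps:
$k{\left(Q,T \right)} = \frac{3 Q}{T}$ ($k{\left(Q,T \right)} = 3 \frac{Q + Q}{T + T} = 3 \frac{2 Q}{2 T} = 3 \cdot 2 Q \frac{1}{2 T} = 3 \frac{Q}{T} = \frac{3 Q}{T}$)
$32766 - \left(k{\left(10,-9 \right)} + \left(41 - 26\right) \left(-3\right)\right) = 32766 - \left(3 \cdot 10 \frac{1}{-9} + \left(41 - 26\right) \left(-3\right)\right) = 32766 - \left(3 \cdot 10 \left(- \frac{1}{9}\right) + \left(41 - 26\right) \left(-3\right)\right) = 32766 - \left(- \frac{10}{3} + 15 \left(-3\right)\right) = 32766 - \left(- \frac{10}{3} - 45\right) = 32766 - - \frac{145}{3} = 32766 + \frac{145}{3} = \frac{98443}{3}$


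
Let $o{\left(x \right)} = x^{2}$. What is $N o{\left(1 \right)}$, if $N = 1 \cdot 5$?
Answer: $5$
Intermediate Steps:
$N = 5$
$N o{\left(1 \right)} = 5 \cdot 1^{2} = 5 \cdot 1 = 5$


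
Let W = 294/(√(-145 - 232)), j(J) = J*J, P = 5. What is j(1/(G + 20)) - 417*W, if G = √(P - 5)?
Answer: 1/400 + 122598*I*√377/377 ≈ 0.0025 + 6314.1*I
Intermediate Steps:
G = 0 (G = √(5 - 5) = √0 = 0)
j(J) = J²
W = -294*I*√377/377 (W = 294/(√(-377)) = 294/((I*√377)) = 294*(-I*√377/377) = -294*I*√377/377 ≈ -15.142*I)
j(1/(G + 20)) - 417*W = (1/(0 + 20))² - (-122598)*I*√377/377 = (1/20)² + 122598*I*√377/377 = 1/400 + 122598*I*√377/377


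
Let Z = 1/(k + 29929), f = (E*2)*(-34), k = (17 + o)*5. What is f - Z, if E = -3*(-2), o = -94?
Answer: -12053953/29544 ≈ -408.00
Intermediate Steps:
E = 6
k = -385 (k = (17 - 94)*5 = -77*5 = -385)
f = -408 (f = (6*2)*(-34) = 12*(-34) = -408)
Z = 1/29544 (Z = 1/(-385 + 29929) = 1/29544 ≈ 3.3848e-5)
f - Z = -408 - 1*1/29544 = -408 - 1/29544 = -12053953/29544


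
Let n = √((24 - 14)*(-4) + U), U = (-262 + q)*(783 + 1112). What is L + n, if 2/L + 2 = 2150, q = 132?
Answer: 1/1074 + I*√246390 ≈ 0.0009311 + 496.38*I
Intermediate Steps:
L = 1/1074 (L = 2/(-2 + 2150) = 2/2148 = 2*(1/2148) = 1/1074 ≈ 0.00093110)
U = -246350 (U = (-262 + 132)*(783 + 1112) = -130*1895 = -246350)
n = I*√246390 (n = √((24 - 14)*(-4) - 246350) = √(10*(-4) - 246350) = √(-40 - 246350) = √(-246390) = I*√246390 ≈ 496.38*I)
L + n = 1/1074 + I*√246390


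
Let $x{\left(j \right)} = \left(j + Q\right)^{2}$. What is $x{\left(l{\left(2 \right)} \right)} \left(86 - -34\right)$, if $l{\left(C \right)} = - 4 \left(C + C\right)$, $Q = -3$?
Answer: $43320$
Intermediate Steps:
$l{\left(C \right)} = - 8 C$ ($l{\left(C \right)} = - 4 \cdot 2 C = - 8 C$)
$x{\left(j \right)} = \left(-3 + j\right)^{2}$ ($x{\left(j \right)} = \left(j - 3\right)^{2} = \left(-3 + j\right)^{2}$)
$x{\left(l{\left(2 \right)} \right)} \left(86 - -34\right) = \left(-3 - 16\right)^{2} \left(86 - -34\right) = \left(-3 - 16\right)^{2} \left(86 + 34\right) = \left(-19\right)^{2} \cdot 120 = 361 \cdot 120 = 43320$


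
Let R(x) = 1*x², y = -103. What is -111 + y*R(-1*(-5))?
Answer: -2686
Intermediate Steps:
R(x) = x²
-111 + y*R(-1*(-5)) = -111 - 103*(-1*(-5))² = -111 - 103*5² = -111 - 103*25 = -111 - 2575 = -2686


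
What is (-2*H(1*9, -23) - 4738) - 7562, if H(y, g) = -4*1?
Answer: -12292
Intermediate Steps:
H(y, g) = -4
(-2*H(1*9, -23) - 4738) - 7562 = (-2*(-4) - 4738) - 7562 = (8 - 4738) - 7562 = -4730 - 7562 = -12292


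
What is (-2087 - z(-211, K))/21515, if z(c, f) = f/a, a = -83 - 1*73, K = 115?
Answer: -325457/3356340 ≈ -0.096968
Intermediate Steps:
a = -156 (a = -83 - 73 = -156)
z(c, f) = -f/156 (z(c, f) = f/(-156) = f*(-1/156) = -f/156)
(-2087 - z(-211, K))/21515 = (-2087 - (-1)*115/156)/21515 = (-2087 - 1*(-115/156))*(1/21515) = (-2087 + 115/156)*(1/21515) = -325457/156*1/21515 = -325457/3356340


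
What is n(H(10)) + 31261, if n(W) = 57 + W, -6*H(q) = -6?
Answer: 31319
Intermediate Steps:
H(q) = 1 (H(q) = -⅙*(-6) = 1)
n(H(10)) + 31261 = (57 + 1) + 31261 = 58 + 31261 = 31319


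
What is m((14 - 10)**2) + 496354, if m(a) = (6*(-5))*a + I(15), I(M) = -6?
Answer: 495868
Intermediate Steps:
m(a) = -6 - 30*a (m(a) = (6*(-5))*a - 6 = -30*a - 6 = -6 - 30*a)
m((14 - 10)**2) + 496354 = (-6 - 30*(14 - 10)**2) + 496354 = (-6 - 30*4**2) + 496354 = (-6 - 30*16) + 496354 = (-6 - 480) + 496354 = -486 + 496354 = 495868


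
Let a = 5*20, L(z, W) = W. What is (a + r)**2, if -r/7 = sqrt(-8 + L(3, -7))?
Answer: 9265 - 1400*I*sqrt(15) ≈ 9265.0 - 5422.2*I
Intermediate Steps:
r = -7*I*sqrt(15) (r = -7*sqrt(-8 - 7) = -7*I*sqrt(15) ≈ -27.111*I)
a = 100
(a + r)**2 = (100 - 7*I*sqrt(15))**2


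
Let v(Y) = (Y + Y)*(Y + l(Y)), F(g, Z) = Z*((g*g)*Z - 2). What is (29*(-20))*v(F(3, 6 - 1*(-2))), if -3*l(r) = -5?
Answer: -1094576000/3 ≈ -3.6486e+8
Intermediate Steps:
l(r) = 5/3 (l(r) = -1/3*(-5) = 5/3)
F(g, Z) = Z*(-2 + Z*g**2) (F(g, Z) = Z*(g**2*Z - 2) = Z*(Z*g**2 - 2) = Z*(-2 + Z*g**2))
v(Y) = 2*Y*(5/3 + Y) (v(Y) = (Y + Y)*(Y + 5/3) = (2*Y)*(5/3 + Y) = 2*Y*(5/3 + Y))
(29*(-20))*v(F(3, 6 - 1*(-2))) = (29*(-20))*(2*((6 - 1*(-2))*(-2 + (6 - 1*(-2))*3**2))*(5 + 3*((6 - 1*(-2))*(-2 + (6 - 1*(-2))*3**2)))/3) = -1160*(6 + 2)*(-2 + (6 + 2)*9)*(5 + 3*((6 + 2)*(-2 + (6 + 2)*9)))/3 = -1160*8*(-2 + 8*9)*(5 + 3*(8*(-2 + 8*9)))/3 = -1160*8*(-2 + 72)*(5 + 3*(8*(-2 + 72)))/3 = -1160*8*70*(5 + 3*(8*70))/3 = -1160*560*(5 + 3*560)/3 = -1160*560*(5 + 1680)/3 = -1160*560*1685/3 = -580*1887200/3 = -1094576000/3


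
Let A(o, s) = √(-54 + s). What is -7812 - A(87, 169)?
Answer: -7812 - √115 ≈ -7822.7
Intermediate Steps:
-7812 - A(87, 169) = -7812 - √(-54 + 169) = -7812 - √115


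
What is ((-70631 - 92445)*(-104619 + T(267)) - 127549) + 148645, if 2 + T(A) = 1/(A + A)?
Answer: 4555339061426/267 ≈ 1.7061e+10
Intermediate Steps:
T(A) = -2 + 1/(2*A) (T(A) = -2 + 1/(A + A) = -2 + 1/(2*A))
((-70631 - 92445)*(-104619 + T(267)) - 127549) + 148645 = ((-70631 - 92445)*(-104619 + (-2 + (½)/267)) - 127549) + 148645 = (-163076*(-104619 + (-2 + (½)*(1/267))) - 127549) + 148645 = (-163076*(-104619 + (-2 + 1/534)) - 127549) + 148645 = (-163076*(-104619 - 1067/534) - 127549) + 148645 = (-163076*(-55867613/534) - 127549) + 148645 = (4555333428794/267 - 127549) + 148645 = 4555299373211/267 + 148645 = 4555339061426/267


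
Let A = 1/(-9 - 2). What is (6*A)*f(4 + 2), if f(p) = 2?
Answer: -12/11 ≈ -1.0909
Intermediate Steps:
A = -1/11 (A = 1/(-11) = -1/11 ≈ -0.090909)
(6*A)*f(4 + 2) = (6*(-1/11))*2 = -6/11*2 = -12/11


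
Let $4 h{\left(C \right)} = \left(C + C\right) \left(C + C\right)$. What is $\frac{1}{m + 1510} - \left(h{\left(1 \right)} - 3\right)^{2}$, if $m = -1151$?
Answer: $- \frac{1435}{359} \approx -3.9972$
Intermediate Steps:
$h{\left(C \right)} = C^{2}$ ($h{\left(C \right)} = \frac{\left(C + C\right) \left(C + C\right)}{4} = \frac{2 C 2 C}{4} = \frac{4 C^{2}}{4} = C^{2}$)
$\frac{1}{m + 1510} - \left(h{\left(1 \right)} - 3\right)^{2} = \frac{1}{-1151 + 1510} - \left(1^{2} - 3\right)^{2} = \frac{1}{359} - \left(1 - 3\right)^{2} = \frac{1}{359} - \left(-2\right)^{2} = \frac{1}{359} - 4 = - \frac{1435}{359}$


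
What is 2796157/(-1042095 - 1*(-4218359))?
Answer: 30727/34904 ≈ 0.88033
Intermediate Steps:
2796157/(-1042095 - 1*(-4218359)) = 2796157/(-1042095 + 4218359) = 2796157/3176264 = 2796157*(1/3176264) = 30727/34904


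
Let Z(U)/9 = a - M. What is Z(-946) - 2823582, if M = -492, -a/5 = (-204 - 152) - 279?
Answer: -2790579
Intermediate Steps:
a = 3175 (a = -5*((-204 - 152) - 279) = -5*(-356 - 279) = -5*(-635) = 3175)
Z(U) = 33003 (Z(U) = 9*(3175 - 1*(-492)) = 9*(3175 + 492) = 9*3667 = 33003)
Z(-946) - 2823582 = 33003 - 2823582 = -2790579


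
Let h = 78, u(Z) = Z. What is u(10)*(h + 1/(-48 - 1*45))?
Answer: 72530/93 ≈ 779.89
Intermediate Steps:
u(10)*(h + 1/(-48 - 1*45)) = 10*(78 + 1/(-48 - 1*45)) = 10*(78 + 1/(-48 - 45)) = 10*(78 + 1/(-93)) = 10*(78 - 1/93) = 10*(7253/93) = 72530/93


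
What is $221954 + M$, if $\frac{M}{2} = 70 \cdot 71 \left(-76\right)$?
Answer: $-533486$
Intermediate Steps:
$M = -755440$ ($M = 2 \cdot 70 \cdot 71 \left(-76\right) = 2 \cdot 4970 \left(-76\right) = 2 \left(-377720\right) = -755440$)
$221954 + M = 221954 - 755440 = -533486$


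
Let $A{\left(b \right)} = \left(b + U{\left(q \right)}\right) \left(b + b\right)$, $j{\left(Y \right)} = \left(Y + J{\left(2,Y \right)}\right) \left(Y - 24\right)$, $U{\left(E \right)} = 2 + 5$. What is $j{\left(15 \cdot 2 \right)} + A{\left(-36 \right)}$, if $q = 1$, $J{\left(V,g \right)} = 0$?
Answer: $2268$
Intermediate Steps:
$U{\left(E \right)} = 7$
$j{\left(Y \right)} = Y \left(-24 + Y\right)$ ($j{\left(Y \right)} = \left(Y + 0\right) \left(Y - 24\right) = Y \left(-24 + Y\right)$)
$A{\left(b \right)} = 2 b \left(7 + b\right)$ ($A{\left(b \right)} = \left(b + 7\right) \left(b + b\right) = \left(7 + b\right) 2 b = 2 b \left(7 + b\right)$)
$j{\left(15 \cdot 2 \right)} + A{\left(-36 \right)} = 15 \cdot 2 \left(-24 + 15 \cdot 2\right) + 2 \left(-36\right) \left(7 - 36\right) = 30 \left(-24 + 30\right) + 2 \left(-36\right) \left(-29\right) = 30 \cdot 6 + 2088 = 180 + 2088 = 2268$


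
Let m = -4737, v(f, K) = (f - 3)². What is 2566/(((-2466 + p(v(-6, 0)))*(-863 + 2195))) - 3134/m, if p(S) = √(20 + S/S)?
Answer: 78258180567/118426050035 - 1283*√21/4050035910 ≈ 0.66082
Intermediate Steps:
v(f, K) = (-3 + f)²
p(S) = √21 (p(S) = √(20 + 1) = √21)
2566/(((-2466 + p(v(-6, 0)))*(-863 + 2195))) - 3134/m = 2566/(((-2466 + √21)*(-863 + 2195))) - 3134/(-4737) = 2566/(((-2466 + √21)*1332)) - 3134*(-1/4737) = 2566/(-3284712 + 1332*√21) + 3134/4737 = 3134/4737 + 2566/(-3284712 + 1332*√21)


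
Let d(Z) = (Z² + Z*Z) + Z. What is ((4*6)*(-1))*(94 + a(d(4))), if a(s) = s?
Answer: -3120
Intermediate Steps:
d(Z) = Z + 2*Z² (d(Z) = (Z² + Z²) + Z = 2*Z² + Z = Z + 2*Z²)
((4*6)*(-1))*(94 + a(d(4))) = ((4*6)*(-1))*(94 + 4*(1 + 2*4)) = (24*(-1))*(94 + 4*(1 + 8)) = -24*(94 + 4*9) = -24*(94 + 36) = -24*130 = -3120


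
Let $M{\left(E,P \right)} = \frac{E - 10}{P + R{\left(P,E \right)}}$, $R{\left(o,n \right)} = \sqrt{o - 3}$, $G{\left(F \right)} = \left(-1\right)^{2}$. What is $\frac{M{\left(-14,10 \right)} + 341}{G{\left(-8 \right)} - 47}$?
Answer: $- \frac{10491}{1426} - \frac{4 \sqrt{7}}{713} \approx -7.3718$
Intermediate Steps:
$G{\left(F \right)} = 1$
$R{\left(o,n \right)} = \sqrt{-3 + o}$
$M{\left(E,P \right)} = \frac{-10 + E}{P + \sqrt{-3 + P}}$ ($M{\left(E,P \right)} = \frac{E - 10}{P + \sqrt{-3 + P}} = \frac{-10 + E}{P + \sqrt{-3 + P}}$)
$\frac{M{\left(-14,10 \right)} + 341}{G{\left(-8 \right)} - 47} = \frac{\frac{-10 - 14}{10 + \sqrt{-3 + 10}} + 341}{1 - 47} = \frac{\frac{1}{10 + \sqrt{7}} \left(-24\right) + 341}{-46} = \left(- \frac{24}{10 + \sqrt{7}} + 341\right) \left(- \frac{1}{46}\right) = \left(341 - \frac{24}{10 + \sqrt{7}}\right) \left(- \frac{1}{46}\right) = - \frac{341}{46} + \frac{12}{23 \left(10 + \sqrt{7}\right)}$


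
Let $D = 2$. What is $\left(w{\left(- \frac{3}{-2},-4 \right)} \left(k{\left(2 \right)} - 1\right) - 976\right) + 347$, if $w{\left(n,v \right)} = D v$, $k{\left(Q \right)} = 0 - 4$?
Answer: $-589$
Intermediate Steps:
$k{\left(Q \right)} = -4$ ($k{\left(Q \right)} = 0 - 4 = -4$)
$w{\left(n,v \right)} = 2 v$
$\left(w{\left(- \frac{3}{-2},-4 \right)} \left(k{\left(2 \right)} - 1\right) - 976\right) + 347 = \left(2 \left(-4\right) \left(-4 - 1\right) - 976\right) + 347 = \left(\left(-8\right) \left(-5\right) - 976\right) + 347 = \left(40 - 976\right) + 347 = -936 + 347 = -589$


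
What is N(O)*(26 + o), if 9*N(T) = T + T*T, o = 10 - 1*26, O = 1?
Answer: 20/9 ≈ 2.2222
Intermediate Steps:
o = -16 (o = 10 - 26 = -16)
N(T) = T/9 + T²/9 (N(T) = (T + T*T)/9 = (T + T²)/9 = T/9 + T²/9)
N(O)*(26 + o) = ((⅑)*1*(1 + 1))*(26 - 16) = ((⅑)*1*2)*10 = (2/9)*10 = 20/9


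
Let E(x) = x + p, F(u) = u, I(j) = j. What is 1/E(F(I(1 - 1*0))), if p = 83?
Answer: 1/84 ≈ 0.011905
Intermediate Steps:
E(x) = 83 + x (E(x) = x + 83 = 83 + x)
1/E(F(I(1 - 1*0))) = 1/(83 + (1 - 1*0)) = 1/(83 + (1 + 0)) = 1/(83 + 1) = 1/84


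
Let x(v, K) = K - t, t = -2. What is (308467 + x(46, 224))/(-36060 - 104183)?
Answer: -308693/140243 ≈ -2.2011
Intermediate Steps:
x(v, K) = 2 + K (x(v, K) = K - 1*(-2) = K + 2 = 2 + K)
(308467 + x(46, 224))/(-36060 - 104183) = (308467 + (2 + 224))/(-36060 - 104183) = (308467 + 226)/(-140243) = 308693*(-1/140243) = -308693/140243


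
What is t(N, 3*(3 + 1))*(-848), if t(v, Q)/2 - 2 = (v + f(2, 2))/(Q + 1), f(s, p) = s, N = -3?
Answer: -42400/13 ≈ -3261.5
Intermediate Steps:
t(v, Q) = 4 + 2*(2 + v)/(1 + Q) (t(v, Q) = 4 + 2*((v + 2)/(Q + 1)) = 4 + 2*((2 + v)/(1 + Q)) = 4 + 2*(2 + v)/(1 + Q))
t(N, 3*(3 + 1))*(-848) = (2*(4 - 3 + 2*(3*(3 + 1)))/(1 + 3*(3 + 1)))*(-848) = (2*(4 - 3 + 2*(3*4))/(1 + 3*4))*(-848) = (2*(4 - 3 + 2*12)/(1 + 12))*(-848) = (2*(4 - 3 + 24)/13)*(-848) = (2*(1/13)*25)*(-848) = (50/13)*(-848) = -42400/13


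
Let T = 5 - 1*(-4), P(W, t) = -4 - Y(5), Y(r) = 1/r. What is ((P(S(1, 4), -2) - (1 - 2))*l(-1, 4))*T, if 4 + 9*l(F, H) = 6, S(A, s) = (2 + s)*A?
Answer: -32/5 ≈ -6.4000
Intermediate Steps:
S(A, s) = A*(2 + s)
l(F, H) = 2/9 (l(F, H) = -4/9 + (1/9)*6 = -4/9 + 2/3 = 2/9)
Y(r) = 1/r
P(W, t) = -21/5 (P(W, t) = -4 - 1/5 = -21/5)
T = 9 (T = 5 + 4 = 9)
((P(S(1, 4), -2) - (1 - 2))*l(-1, 4))*T = ((-21/5 - (1 - 2))*(2/9))*9 = ((-21/5 - 1*(-1))*(2/9))*9 = ((-21/5 + 1)*(2/9))*9 = -16/5*2/9*9 = -32/45*9 = -32/5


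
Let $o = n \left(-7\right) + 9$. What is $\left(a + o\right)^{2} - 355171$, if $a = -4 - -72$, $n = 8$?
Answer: $-354730$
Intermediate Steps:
$o = -47$ ($o = 8 \left(-7\right) + 9 = -56 + 9 = -47$)
$a = 68$ ($a = -4 + 72 = 68$)
$\left(a + o\right)^{2} - 355171 = \left(68 - 47\right)^{2} - 355171 = 21^{2} - 355171 = 441 - 355171 = -354730$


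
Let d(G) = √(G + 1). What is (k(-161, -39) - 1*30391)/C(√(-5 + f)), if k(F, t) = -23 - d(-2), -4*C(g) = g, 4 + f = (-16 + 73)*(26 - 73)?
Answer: √42*(1 - 30414*I)/84 ≈ 0.077152 - 2346.5*I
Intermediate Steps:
f = -2683 (f = -4 + (-16 + 73)*(26 - 73) = -4 + 57*(-47) = -4 - 2679 = -2683)
d(G) = √(1 + G)
C(g) = -g/4
k(F, t) = -23 - I (k(F, t) = -23 - √(1 - 2) = -23 - √(-1) = -23 - I)
(k(-161, -39) - 1*30391)/C(√(-5 + f)) = ((-23 - I) - 1*30391)/((-√(-5 - 2683)/4)) = ((-23 - I) - 30391)/((-2*I*√42)) = (-30414 - I)/((-2*I*√42)) = (-30414 - I)*(I*√42/84) = I*√42*(-30414 - I)/84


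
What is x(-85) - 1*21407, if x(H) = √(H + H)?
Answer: -21407 + I*√170 ≈ -21407.0 + 13.038*I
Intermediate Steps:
x(H) = √2*√H (x(H) = √(2*H) = √2*√H)
x(-85) - 1*21407 = √2*√(-85) - 1*21407 = √2*(I*√85) - 21407 = I*√170 - 21407 = -21407 + I*√170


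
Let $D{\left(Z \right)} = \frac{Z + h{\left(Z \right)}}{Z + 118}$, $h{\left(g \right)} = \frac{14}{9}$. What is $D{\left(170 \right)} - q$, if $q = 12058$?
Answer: $- \frac{3906599}{324} \approx -12057.0$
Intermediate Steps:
$h{\left(g \right)} = \frac{14}{9}$ ($h{\left(g \right)} = 14 \cdot \frac{1}{9} = \frac{14}{9}$)
$D{\left(Z \right)} = \frac{\frac{14}{9} + Z}{118 + Z}$ ($D{\left(Z \right)} = \frac{Z + \frac{14}{9}}{Z + 118} = \frac{\frac{14}{9} + Z}{118 + Z}$)
$D{\left(170 \right)} - q = \frac{\frac{14}{9} + 170}{118 + 170} - 12058 = \frac{1}{288} \cdot \frac{1544}{9} - 12058 = \frac{193}{324} - 12058 = - \frac{3906599}{324}$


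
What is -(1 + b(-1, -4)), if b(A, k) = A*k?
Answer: -5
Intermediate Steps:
-(1 + b(-1, -4)) = -(1 - 1*(-4)) = -(1 + 4) = -1*5 = -5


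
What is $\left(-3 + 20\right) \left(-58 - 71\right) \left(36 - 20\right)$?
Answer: $-35088$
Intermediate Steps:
$\left(-3 + 20\right) \left(-58 - 71\right) \left(36 - 20\right) = 17 \left(-129\right) 16 = \left(-2193\right) 16 = -35088$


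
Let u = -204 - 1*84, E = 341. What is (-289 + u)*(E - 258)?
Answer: -47891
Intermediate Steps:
u = -288 (u = -204 - 84 = -288)
(-289 + u)*(E - 258) = (-289 - 288)*(341 - 258) = -577*83 = -47891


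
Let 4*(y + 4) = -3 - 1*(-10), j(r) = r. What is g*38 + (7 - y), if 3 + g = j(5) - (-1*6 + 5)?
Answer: 493/4 ≈ 123.25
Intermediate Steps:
y = -9/4 (y = -4 + (-3 - 1*(-10))/4 = -4 + (-3 + 10)/4 = -4 + (1/4)*7 = -4 + 7/4 = -9/4 ≈ -2.2500)
g = 3 (g = -3 + (5 - (-1*6 + 5)) = -3 + (5 - (-6 + 5)) = -3 + (5 - 1*(-1)) = -3 + (5 + 1) = -3 + 6 = 3)
g*38 + (7 - y) = 3*38 + (7 - 1*(-9/4)) = 114 + (7 + 9/4) = 114 + 37/4 = 493/4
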